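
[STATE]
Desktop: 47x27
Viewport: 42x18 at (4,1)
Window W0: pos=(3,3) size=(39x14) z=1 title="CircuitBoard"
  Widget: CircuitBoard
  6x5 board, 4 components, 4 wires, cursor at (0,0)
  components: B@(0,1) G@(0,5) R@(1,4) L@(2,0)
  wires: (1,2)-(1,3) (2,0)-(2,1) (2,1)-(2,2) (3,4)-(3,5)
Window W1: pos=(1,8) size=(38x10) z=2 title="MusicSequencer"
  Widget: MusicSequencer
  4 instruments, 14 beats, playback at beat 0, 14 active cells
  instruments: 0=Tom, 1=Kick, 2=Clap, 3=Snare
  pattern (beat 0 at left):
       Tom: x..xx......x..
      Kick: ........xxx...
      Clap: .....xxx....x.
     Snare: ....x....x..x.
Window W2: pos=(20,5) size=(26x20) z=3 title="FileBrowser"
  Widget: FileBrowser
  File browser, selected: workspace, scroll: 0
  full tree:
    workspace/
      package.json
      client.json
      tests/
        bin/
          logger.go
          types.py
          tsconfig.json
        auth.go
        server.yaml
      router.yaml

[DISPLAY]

                                          
                                          
━━━━━━━━━━━━━━━━━━━━━━━━━━━━━━━━━━━━━┓    
 CircuitBoard                        ┃    
────────────────┏━━━━━━━━━━━━━━━━━━━━━━━━┓
   0 1 2 3 4 5  ┃ FileBrowser            ┃
0  [.]  B       ┠────────────────────────┨
━━━━━━━━━━━━━━━━┃> [-] workspace/        ┃
usicSequencer   ┃    package.json        ┃
────────────────┃    client.json         ┃
    ▼12345678901┃    [+] tests/          ┃
 Tom█··██······█┃    router.yaml         ┃
Kick········███·┃                        ┃
Clap·····███····┃                        ┃
nare····█····█··┃                        ┃
                ┃                        ┃
━━━━━━━━━━━━━━━━┃                        ┃
                ┃                        ┃


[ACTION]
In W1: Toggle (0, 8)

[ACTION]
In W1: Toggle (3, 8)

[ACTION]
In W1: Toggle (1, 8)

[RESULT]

                                          
                                          
━━━━━━━━━━━━━━━━━━━━━━━━━━━━━━━━━━━━━┓    
 CircuitBoard                        ┃    
────────────────┏━━━━━━━━━━━━━━━━━━━━━━━━┓
   0 1 2 3 4 5  ┃ FileBrowser            ┃
0  [.]  B       ┠────────────────────────┨
━━━━━━━━━━━━━━━━┃> [-] workspace/        ┃
usicSequencer   ┃    package.json        ┃
────────────────┃    client.json         ┃
    ▼12345678901┃    [+] tests/          ┃
 Tom█··██···█··█┃    router.yaml         ┃
Kick·········██·┃                        ┃
Clap·····███····┃                        ┃
nare····█···██··┃                        ┃
                ┃                        ┃
━━━━━━━━━━━━━━━━┃                        ┃
                ┃                        ┃


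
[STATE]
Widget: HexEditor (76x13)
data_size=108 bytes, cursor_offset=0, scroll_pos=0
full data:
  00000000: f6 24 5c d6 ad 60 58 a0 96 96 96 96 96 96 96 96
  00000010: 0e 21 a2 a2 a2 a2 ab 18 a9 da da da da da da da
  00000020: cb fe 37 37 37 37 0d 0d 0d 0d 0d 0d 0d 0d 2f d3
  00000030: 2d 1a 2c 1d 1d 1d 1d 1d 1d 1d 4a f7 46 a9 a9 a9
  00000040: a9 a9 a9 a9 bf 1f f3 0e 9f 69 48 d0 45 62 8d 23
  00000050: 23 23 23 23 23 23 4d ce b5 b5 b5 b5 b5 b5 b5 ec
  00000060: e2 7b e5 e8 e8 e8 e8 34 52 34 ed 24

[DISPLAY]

00000000  F6 24 5c d6 ad 60 58 a0  96 96 96 96 96 96 96 96  |.$\..`X........
00000010  0e 21 a2 a2 a2 a2 ab 18  a9 da da da da da da da  |.!.............
00000020  cb fe 37 37 37 37 0d 0d  0d 0d 0d 0d 0d 0d 2f d3  |..7777......../
00000030  2d 1a 2c 1d 1d 1d 1d 1d  1d 1d 4a f7 46 a9 a9 a9  |-.,.......J.F..
00000040  a9 a9 a9 a9 bf 1f f3 0e  9f 69 48 d0 45 62 8d 23  |.........iH.Eb.
00000050  23 23 23 23 23 23 4d ce  b5 b5 b5 b5 b5 b5 b5 ec  |######M........
00000060  e2 7b e5 e8 e8 e8 e8 34  52 34 ed 24              |.{.....4R4.$   
                                                                            
                                                                            
                                                                            
                                                                            
                                                                            
                                                                            


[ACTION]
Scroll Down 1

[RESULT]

00000010  0e 21 a2 a2 a2 a2 ab 18  a9 da da da da da da da  |.!.............
00000020  cb fe 37 37 37 37 0d 0d  0d 0d 0d 0d 0d 0d 2f d3  |..7777......../
00000030  2d 1a 2c 1d 1d 1d 1d 1d  1d 1d 4a f7 46 a9 a9 a9  |-.,.......J.F..
00000040  a9 a9 a9 a9 bf 1f f3 0e  9f 69 48 d0 45 62 8d 23  |.........iH.Eb.
00000050  23 23 23 23 23 23 4d ce  b5 b5 b5 b5 b5 b5 b5 ec  |######M........
00000060  e2 7b e5 e8 e8 e8 e8 34  52 34 ed 24              |.{.....4R4.$   
                                                                            
                                                                            
                                                                            
                                                                            
                                                                            
                                                                            
                                                                            


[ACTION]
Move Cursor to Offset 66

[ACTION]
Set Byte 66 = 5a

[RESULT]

00000010  0e 21 a2 a2 a2 a2 ab 18  a9 da da da da da da da  |.!.............
00000020  cb fe 37 37 37 37 0d 0d  0d 0d 0d 0d 0d 0d 2f d3  |..7777......../
00000030  2d 1a 2c 1d 1d 1d 1d 1d  1d 1d 4a f7 46 a9 a9 a9  |-.,.......J.F..
00000040  a9 a9 5A a9 bf 1f f3 0e  9f 69 48 d0 45 62 8d 23  |..Z......iH.Eb.
00000050  23 23 23 23 23 23 4d ce  b5 b5 b5 b5 b5 b5 b5 ec  |######M........
00000060  e2 7b e5 e8 e8 e8 e8 34  52 34 ed 24              |.{.....4R4.$   
                                                                            
                                                                            
                                                                            
                                                                            
                                                                            
                                                                            
                                                                            


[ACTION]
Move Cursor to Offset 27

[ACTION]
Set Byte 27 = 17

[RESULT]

00000010  0e 21 a2 a2 a2 a2 ab 18  a9 da da 17 da da da da  |.!.............
00000020  cb fe 37 37 37 37 0d 0d  0d 0d 0d 0d 0d 0d 2f d3  |..7777......../
00000030  2d 1a 2c 1d 1d 1d 1d 1d  1d 1d 4a f7 46 a9 a9 a9  |-.,.......J.F..
00000040  a9 a9 5a a9 bf 1f f3 0e  9f 69 48 d0 45 62 8d 23  |..Z......iH.Eb.
00000050  23 23 23 23 23 23 4d ce  b5 b5 b5 b5 b5 b5 b5 ec  |######M........
00000060  e2 7b e5 e8 e8 e8 e8 34  52 34 ed 24              |.{.....4R4.$   
                                                                            
                                                                            
                                                                            
                                                                            
                                                                            
                                                                            
                                                                            


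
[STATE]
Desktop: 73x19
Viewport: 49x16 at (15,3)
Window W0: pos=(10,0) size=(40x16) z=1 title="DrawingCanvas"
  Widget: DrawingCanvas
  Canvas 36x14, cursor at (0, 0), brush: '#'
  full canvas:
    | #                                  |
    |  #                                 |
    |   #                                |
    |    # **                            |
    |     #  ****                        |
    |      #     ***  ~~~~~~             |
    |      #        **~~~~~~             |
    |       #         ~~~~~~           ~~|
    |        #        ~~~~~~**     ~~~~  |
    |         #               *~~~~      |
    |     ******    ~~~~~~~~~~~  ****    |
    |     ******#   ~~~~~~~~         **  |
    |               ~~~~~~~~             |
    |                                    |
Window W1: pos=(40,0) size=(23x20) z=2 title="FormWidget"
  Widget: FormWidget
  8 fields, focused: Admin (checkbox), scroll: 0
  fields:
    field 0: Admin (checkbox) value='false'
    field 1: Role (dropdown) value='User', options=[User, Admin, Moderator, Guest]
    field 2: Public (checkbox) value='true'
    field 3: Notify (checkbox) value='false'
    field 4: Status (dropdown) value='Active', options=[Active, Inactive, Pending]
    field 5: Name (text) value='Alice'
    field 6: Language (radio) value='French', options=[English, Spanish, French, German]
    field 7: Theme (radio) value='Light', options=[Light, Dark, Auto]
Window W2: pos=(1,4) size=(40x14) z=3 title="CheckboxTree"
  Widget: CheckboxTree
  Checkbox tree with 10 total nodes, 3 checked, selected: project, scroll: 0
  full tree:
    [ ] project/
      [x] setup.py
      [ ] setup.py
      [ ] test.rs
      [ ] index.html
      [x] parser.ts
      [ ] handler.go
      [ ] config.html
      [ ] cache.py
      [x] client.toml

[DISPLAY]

                         ┃> Admin:      [ ]    ┃ 
━━━━━━━━━━━━━━━━━━━━━━━━━┓  Role:       [User▼]┃ 
                         ┃  Public:     [x]    ┃ 
─────────────────────────┨  Notify:     [ ]    ┃ 
                         ┃  Status:     [Acti▼]┃ 
py                       ┃  Name:       [Alice]┃ 
py                       ┃  Language:   ( ) Eng┃ 
s                        ┃  Theme:      (●) Lig┃ 
html                     ┃                     ┃ 
.ts                      ┃                     ┃ 
r.go                     ┃                     ┃ 
.html                    ┃                     ┃ 
py                       ┃                     ┃ 
.toml                    ┃                     ┃ 
━━━━━━━━━━━━━━━━━━━━━━━━━┛                     ┃ 
                         ┃                     ┃ 


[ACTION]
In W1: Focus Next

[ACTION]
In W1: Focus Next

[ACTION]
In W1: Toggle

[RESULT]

                         ┃  Admin:      [ ]    ┃ 
━━━━━━━━━━━━━━━━━━━━━━━━━┓  Role:       [User▼]┃ 
                         ┃> Public:     [ ]    ┃ 
─────────────────────────┨  Notify:     [ ]    ┃ 
                         ┃  Status:     [Acti▼]┃ 
py                       ┃  Name:       [Alice]┃ 
py                       ┃  Language:   ( ) Eng┃ 
s                        ┃  Theme:      (●) Lig┃ 
html                     ┃                     ┃ 
.ts                      ┃                     ┃ 
r.go                     ┃                     ┃ 
.html                    ┃                     ┃ 
py                       ┃                     ┃ 
.toml                    ┃                     ┃ 
━━━━━━━━━━━━━━━━━━━━━━━━━┛                     ┃ 
                         ┃                     ┃ 


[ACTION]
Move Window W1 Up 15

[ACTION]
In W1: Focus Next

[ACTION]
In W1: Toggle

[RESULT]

                         ┃  Admin:      [ ]    ┃ 
━━━━━━━━━━━━━━━━━━━━━━━━━┓  Role:       [User▼]┃ 
                         ┃  Public:     [ ]    ┃ 
─────────────────────────┨> Notify:     [x]    ┃ 
                         ┃  Status:     [Acti▼]┃ 
py                       ┃  Name:       [Alice]┃ 
py                       ┃  Language:   ( ) Eng┃ 
s                        ┃  Theme:      (●) Lig┃ 
html                     ┃                     ┃ 
.ts                      ┃                     ┃ 
r.go                     ┃                     ┃ 
.html                    ┃                     ┃ 
py                       ┃                     ┃ 
.toml                    ┃                     ┃ 
━━━━━━━━━━━━━━━━━━━━━━━━━┛                     ┃ 
                         ┃                     ┃ 


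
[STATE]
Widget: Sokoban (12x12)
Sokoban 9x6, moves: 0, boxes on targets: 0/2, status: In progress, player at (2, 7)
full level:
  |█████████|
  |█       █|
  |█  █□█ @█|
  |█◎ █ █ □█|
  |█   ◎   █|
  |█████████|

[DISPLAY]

█████████   
█       █   
█  █□█ @█   
█◎ █ █ □█   
█   ◎   █   
█████████   
Moves: 0  0/
            
            
            
            
            


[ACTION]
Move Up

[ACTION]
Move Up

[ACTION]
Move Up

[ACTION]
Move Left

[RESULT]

█████████   
█     @ █   
█  █□█  █   
█◎ █ █ □█   
█   ◎   █   
█████████   
Moves: 2  0/
            
            
            
            
            


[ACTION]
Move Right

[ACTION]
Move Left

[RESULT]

█████████   
█     @ █   
█  █□█  █   
█◎ █ █ □█   
█   ◎   █   
█████████   
Moves: 4  0/
            
            
            
            
            


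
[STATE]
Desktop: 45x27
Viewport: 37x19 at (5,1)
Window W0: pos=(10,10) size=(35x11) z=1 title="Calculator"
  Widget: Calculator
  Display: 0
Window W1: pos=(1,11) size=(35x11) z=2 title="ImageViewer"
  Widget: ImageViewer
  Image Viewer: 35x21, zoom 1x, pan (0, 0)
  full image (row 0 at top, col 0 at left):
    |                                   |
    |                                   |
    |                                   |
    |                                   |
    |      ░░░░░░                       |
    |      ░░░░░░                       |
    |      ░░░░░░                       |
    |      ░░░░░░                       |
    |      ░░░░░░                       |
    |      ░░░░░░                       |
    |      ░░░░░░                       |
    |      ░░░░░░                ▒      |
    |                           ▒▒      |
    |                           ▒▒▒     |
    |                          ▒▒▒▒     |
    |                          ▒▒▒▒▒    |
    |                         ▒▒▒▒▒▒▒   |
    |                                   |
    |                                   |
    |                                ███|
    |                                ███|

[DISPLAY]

                                     
                                     
                                     
                                     
                                     
                                     
                                     
                                     
                                     
     ┏━━━━━━━━━━━━━━━━━━━━━━━━━━━━━━━
━━━━━━━━━━━━━━━━━━━━━━━━━━━━━━┓      
ageViewer                     ┃──────
──────────────────────────────┨      
                              ┃      
                              ┃      
                              ┃      
                              ┃      
   ░░░░░░                     ┃      
   ░░░░░░                     ┃      


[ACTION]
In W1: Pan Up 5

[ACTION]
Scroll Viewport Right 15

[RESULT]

                                     
                                     
                                     
                                     
                                     
                                     
                                     
                                     
                                     
  ┏━━━━━━━━━━━━━━━━━━━━━━━━━━━━━━━━━┓
━━━━━━━━━━━━━━━━━━━━━━━━━━━┓        ┃
Viewer                     ┃────────┨
───────────────────────────┨       0┃
                           ┃        ┃
                           ┃        ┃
                           ┃        ┃
                           ┃        ┃
░░░░░░                     ┃        ┃
░░░░░░                     ┃        ┃


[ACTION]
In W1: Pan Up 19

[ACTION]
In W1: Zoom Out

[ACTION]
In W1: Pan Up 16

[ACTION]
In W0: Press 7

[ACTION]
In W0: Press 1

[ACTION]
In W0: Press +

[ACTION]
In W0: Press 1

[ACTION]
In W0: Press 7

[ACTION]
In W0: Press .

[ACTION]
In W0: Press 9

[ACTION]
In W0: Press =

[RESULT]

                                     
                                     
                                     
                                     
                                     
                                     
                                     
                                     
                                     
  ┏━━━━━━━━━━━━━━━━━━━━━━━━━━━━━━━━━┓
━━━━━━━━━━━━━━━━━━━━━━━━━━━┓        ┃
Viewer                     ┃────────┨
───────────────────────────┨    88.9┃
                           ┃        ┃
                           ┃        ┃
                           ┃        ┃
                           ┃        ┃
░░░░░░                     ┃        ┃
░░░░░░                     ┃        ┃


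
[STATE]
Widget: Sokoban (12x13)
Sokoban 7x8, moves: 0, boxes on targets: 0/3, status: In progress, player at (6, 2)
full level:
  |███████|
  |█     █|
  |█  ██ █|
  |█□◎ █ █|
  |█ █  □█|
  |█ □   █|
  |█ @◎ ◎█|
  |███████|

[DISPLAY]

███████     
█     █     
█  ██ █     
█□◎ █ █     
█ █  □█     
█ □   █     
█ @◎ ◎█     
███████     
Moves: 0  0/
            
            
            
            


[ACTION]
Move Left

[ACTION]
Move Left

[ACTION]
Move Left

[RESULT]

███████     
█     █     
█  ██ █     
█□◎ █ █     
█ █  □█     
█ □   █     
█@ ◎ ◎█     
███████     
Moves: 1  0/
            
            
            
            


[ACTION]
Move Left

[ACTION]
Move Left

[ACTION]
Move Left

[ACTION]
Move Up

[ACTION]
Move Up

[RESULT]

███████     
█     █     
█  ██ █     
█□◎ █ █     
█@█  □█     
█ □   █     
█  ◎ ◎█     
███████     
Moves: 3  0/
            
            
            
            


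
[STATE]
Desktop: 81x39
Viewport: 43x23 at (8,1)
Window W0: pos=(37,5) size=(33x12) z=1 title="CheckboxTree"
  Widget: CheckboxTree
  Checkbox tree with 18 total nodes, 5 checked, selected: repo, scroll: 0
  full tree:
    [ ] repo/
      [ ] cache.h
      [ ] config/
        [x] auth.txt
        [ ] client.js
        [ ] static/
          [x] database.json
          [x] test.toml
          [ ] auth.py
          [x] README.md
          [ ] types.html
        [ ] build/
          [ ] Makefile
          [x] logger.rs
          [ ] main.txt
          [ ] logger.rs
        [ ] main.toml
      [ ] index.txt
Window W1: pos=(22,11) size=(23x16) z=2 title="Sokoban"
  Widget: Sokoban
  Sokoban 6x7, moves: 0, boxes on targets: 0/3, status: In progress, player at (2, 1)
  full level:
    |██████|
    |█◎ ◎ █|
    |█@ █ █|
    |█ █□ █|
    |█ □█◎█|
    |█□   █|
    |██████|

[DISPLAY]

                                           
                                           
                                           
                                           
                             ┏━━━━━━━━━━━━━
                             ┃ CheckboxTree
                             ┠─────────────
                             ┃>[-] repo/   
                             ┃   [ ] cache.
                             ┃   [-] config
              ┏━━━━━━━━━━━━━━━━━━━━━┓] auth
              ┃ Sokoban             ┃] clie
              ┠─────────────────────┨] stat
              ┃██████               ┃[x] da
              ┃█◎ ◎ █               ┃[x] te
              ┃█@ █ █               ┃━━━━━━
              ┃█ █□ █               ┃      
              ┃█ □█◎█               ┃      
              ┃█□   █               ┃      
              ┃██████               ┃      
              ┃Moves: 0  0/3        ┃      
              ┃                     ┃      
              ┃                     ┃      


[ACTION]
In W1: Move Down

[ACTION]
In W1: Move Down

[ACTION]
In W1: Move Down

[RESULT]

                                           
                                           
                                           
                                           
                             ┏━━━━━━━━━━━━━
                             ┃ CheckboxTree
                             ┠─────────────
                             ┃>[-] repo/   
                             ┃   [ ] cache.
                             ┃   [-] config
              ┏━━━━━━━━━━━━━━━━━━━━━┓] auth
              ┃ Sokoban             ┃] clie
              ┠─────────────────────┨] stat
              ┃██████               ┃[x] da
              ┃█◎ ◎ █               ┃[x] te
              ┃█  █ █               ┃━━━━━━
              ┃█ █□ █               ┃      
              ┃█@□█◎█               ┃      
              ┃█□   █               ┃      
              ┃██████               ┃      
              ┃Moves: 2  0/3        ┃      
              ┃                     ┃      
              ┃                     ┃      


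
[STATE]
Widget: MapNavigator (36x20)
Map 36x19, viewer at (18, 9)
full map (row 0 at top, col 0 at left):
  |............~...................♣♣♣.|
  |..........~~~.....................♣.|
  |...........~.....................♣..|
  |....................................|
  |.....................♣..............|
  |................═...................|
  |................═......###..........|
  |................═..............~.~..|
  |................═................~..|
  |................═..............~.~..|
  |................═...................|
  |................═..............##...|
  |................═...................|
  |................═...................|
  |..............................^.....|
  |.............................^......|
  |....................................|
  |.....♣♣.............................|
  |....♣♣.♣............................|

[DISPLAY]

                                    
............~...................♣♣♣.
..........~~~.....................♣.
...........~.....................♣..
....................................
.....................♣..............
................═...................
................═......###..........
................═..............~.~..
................═................~..
................═.@............~.~..
................═...................
................═..............##...
................═...................
................═...................
..............................^.....
.............................^......
....................................
.....♣♣.............................
....♣♣.♣............................


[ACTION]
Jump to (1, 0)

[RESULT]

                                    
                                    
                                    
                                    
                                    
                                    
                                    
                                    
                                    
                                    
                 .@..........~......
                 ..........~~~......
                 ...........~.......
                 ...................
                 ...................
                 ................═..
                 ................═..
                 ................═..
                 ................═..
                 ................═..


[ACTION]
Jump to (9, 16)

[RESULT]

         ................═......###.
         ................═..........
         ................═..........
         ................═..........
         ................═..........
         ................═..........
         ................═..........
         ................═..........
         ...........................
         ...........................
         .........@.................
         .....♣♣....................
         ....♣♣.♣...................
                                    
                                    
                                    
                                    
                                    
                                    
                                    


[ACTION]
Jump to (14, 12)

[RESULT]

    ...........~....................
    ................................
    .....................♣..........
    ................═...............
    ................═......###......
    ................═..............~
    ................═...............
    ................═..............~
    ................═...............
    ................═..............#
    ..............@.═...............
    ................═...............
    ..............................^.
    .............................^..
    ................................
    .....♣♣.........................
    ....♣♣.♣........................
                                    
                                    
                                    


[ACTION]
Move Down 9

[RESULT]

    ................═...............
    ................═..............~
    ................═...............
    ................═..............#
    ................═...............
    ................═...............
    ..............................^.
    .............................^..
    ................................
    .....♣♣.........................
    ....♣♣.♣......@.................
                                    
                                    
                                    
                                    
                                    
                                    
                                    
                                    
                                    


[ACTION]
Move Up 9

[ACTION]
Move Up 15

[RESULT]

                                    
                                    
                                    
                                    
                                    
                                    
                                    
                                    
                                    
                                    
    ............~.@.................
    ..........~~~...................
    ...........~....................
    ................................
    .....................♣..........
    ................═...............
    ................═......###......
    ................═..............~
    ................═...............
    ................═..............~


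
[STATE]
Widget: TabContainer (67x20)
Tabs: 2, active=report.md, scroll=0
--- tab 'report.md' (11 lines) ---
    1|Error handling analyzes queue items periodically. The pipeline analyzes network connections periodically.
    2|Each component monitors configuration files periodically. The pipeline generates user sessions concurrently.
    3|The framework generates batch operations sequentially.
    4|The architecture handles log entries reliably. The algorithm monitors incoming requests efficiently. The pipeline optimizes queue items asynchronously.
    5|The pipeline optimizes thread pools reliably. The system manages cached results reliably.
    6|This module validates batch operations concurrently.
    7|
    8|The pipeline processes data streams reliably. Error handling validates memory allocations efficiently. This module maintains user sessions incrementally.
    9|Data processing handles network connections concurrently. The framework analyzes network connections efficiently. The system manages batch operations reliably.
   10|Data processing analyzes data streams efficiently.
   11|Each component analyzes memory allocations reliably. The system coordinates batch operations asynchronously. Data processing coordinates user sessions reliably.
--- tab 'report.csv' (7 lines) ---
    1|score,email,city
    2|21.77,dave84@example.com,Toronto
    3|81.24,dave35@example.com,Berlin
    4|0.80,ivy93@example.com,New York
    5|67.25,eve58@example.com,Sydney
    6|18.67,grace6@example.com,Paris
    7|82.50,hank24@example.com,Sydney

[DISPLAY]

[report.md]│ report.csv                                            
───────────────────────────────────────────────────────────────────
Error handling analyzes queue items periodically. The pipeline anal
Each component monitors configuration files periodically. The pipel
The framework generates batch operations sequentially.             
The architecture handles log entries reliably. The algorithm monito
The pipeline optimizes thread pools reliably. The system manages ca
This module validates batch operations concurrently.               
                                                                   
The pipeline processes data streams reliably. Error handling valida
Data processing handles network connections concurrently. The frame
Data processing analyzes data streams efficiently.                 
Each component analyzes memory allocations reliably. The system coo
                                                                   
                                                                   
                                                                   
                                                                   
                                                                   
                                                                   
                                                                   


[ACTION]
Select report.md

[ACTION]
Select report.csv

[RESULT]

 report.md │[report.csv]                                           
───────────────────────────────────────────────────────────────────
score,email,city                                                   
21.77,dave84@example.com,Toronto                                   
81.24,dave35@example.com,Berlin                                    
0.80,ivy93@example.com,New York                                    
67.25,eve58@example.com,Sydney                                     
18.67,grace6@example.com,Paris                                     
82.50,hank24@example.com,Sydney                                    
                                                                   
                                                                   
                                                                   
                                                                   
                                                                   
                                                                   
                                                                   
                                                                   
                                                                   
                                                                   
                                                                   


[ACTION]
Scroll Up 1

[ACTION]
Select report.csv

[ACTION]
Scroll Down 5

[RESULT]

 report.md │[report.csv]                                           
───────────────────────────────────────────────────────────────────
18.67,grace6@example.com,Paris                                     
82.50,hank24@example.com,Sydney                                    
                                                                   
                                                                   
                                                                   
                                                                   
                                                                   
                                                                   
                                                                   
                                                                   
                                                                   
                                                                   
                                                                   
                                                                   
                                                                   
                                                                   
                                                                   
                                                                   


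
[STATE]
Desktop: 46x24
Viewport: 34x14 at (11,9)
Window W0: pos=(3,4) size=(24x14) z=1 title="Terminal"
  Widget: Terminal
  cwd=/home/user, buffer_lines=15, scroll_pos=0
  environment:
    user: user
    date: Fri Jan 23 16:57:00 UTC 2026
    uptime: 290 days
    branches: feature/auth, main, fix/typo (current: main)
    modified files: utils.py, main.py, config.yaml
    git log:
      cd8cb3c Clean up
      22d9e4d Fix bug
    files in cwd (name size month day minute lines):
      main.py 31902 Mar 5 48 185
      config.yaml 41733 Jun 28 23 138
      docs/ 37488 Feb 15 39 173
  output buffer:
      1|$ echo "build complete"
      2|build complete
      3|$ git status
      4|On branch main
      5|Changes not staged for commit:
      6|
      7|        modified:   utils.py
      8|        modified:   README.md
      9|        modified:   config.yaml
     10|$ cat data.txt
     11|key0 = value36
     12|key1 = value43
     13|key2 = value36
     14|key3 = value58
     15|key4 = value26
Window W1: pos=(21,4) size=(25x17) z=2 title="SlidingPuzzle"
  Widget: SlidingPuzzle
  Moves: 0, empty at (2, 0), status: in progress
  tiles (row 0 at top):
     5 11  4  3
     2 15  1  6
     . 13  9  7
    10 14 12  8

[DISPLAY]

tatus     ┃├────┼────┼────┼────┤  
ch main   ┃│  2 │ 15 │  1 │  6 │  
 not stage┃├────┼────┼────┼────┤  
          ┃│    │ 13 │  9 │  7 │  
 modified:┃├────┼────┼────┼────┤  
 modified:┃│ 10 │ 14 │ 12 │  8 │  
 modified:┃└────┴────┴────┴────┘  
ata.txt   ┃Moves: 0               
━━━━━━━━━━┃                       
          ┃                       
          ┃                       
          ┗━━━━━━━━━━━━━━━━━━━━━━━
                                  
                                  


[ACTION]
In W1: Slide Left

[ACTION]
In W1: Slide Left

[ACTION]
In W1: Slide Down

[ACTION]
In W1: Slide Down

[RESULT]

tatus     ┃├────┼────┼────┼────┤  
ch main   ┃│  2 │ 15 │  4 │  6 │  
 not stage┃├────┼────┼────┼────┤  
          ┃│ 13 │  9 │  1 │  7 │  
 modified:┃├────┼────┼────┼────┤  
 modified:┃│ 10 │ 14 │ 12 │  8 │  
 modified:┃└────┴────┴────┴────┘  
ata.txt   ┃Moves: 4               
━━━━━━━━━━┃                       
          ┃                       
          ┃                       
          ┗━━━━━━━━━━━━━━━━━━━━━━━
                                  
                                  


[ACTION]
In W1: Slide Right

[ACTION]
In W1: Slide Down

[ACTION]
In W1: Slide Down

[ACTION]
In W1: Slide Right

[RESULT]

tatus     ┃├────┼────┼────┼────┤  
ch main   ┃│  2 │ 15 │  4 │  6 │  
 not stage┃├────┼────┼────┼────┤  
          ┃│ 13 │  9 │  1 │  7 │  
 modified:┃├────┼────┼────┼────┤  
 modified:┃│ 10 │ 14 │ 12 │  8 │  
 modified:┃└────┴────┴────┴────┘  
ata.txt   ┃Moves: 6               
━━━━━━━━━━┃                       
          ┃                       
          ┃                       
          ┗━━━━━━━━━━━━━━━━━━━━━━━
                                  
                                  


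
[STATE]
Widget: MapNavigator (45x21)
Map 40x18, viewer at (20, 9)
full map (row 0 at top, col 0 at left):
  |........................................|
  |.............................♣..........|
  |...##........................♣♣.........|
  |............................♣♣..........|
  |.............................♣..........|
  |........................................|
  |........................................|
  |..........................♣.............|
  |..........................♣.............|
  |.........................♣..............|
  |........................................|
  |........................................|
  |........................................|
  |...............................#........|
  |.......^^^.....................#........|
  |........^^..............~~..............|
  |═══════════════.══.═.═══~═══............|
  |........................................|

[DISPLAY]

                                             
  ........................................   
  .............................♣..........   
  ...##........................♣♣.........   
  ............................♣♣..........   
  .............................♣..........   
  ........................................   
  ........................................   
  ..........................♣.............   
  ..........................♣.............   
  ....................@....♣..............   
  ........................................   
  ........................................   
  ........................................   
  ...............................#........   
  .......^^^.....................#........   
  ........^^..............~~..............   
  ═══════════════.══.═.═══~═══............   
  ........................................   
                                             
                                             


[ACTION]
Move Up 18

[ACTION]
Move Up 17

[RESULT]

                                             
                                             
                                             
                                             
                                             
                                             
                                             
                                             
                                             
                                             
  ....................@...................   
  .............................♣..........   
  ...##........................♣♣.........   
  ............................♣♣..........   
  .............................♣..........   
  ........................................   
  ........................................   
  ..........................♣.............   
  ..........................♣.............   
  .........................♣..............   
  ........................................   


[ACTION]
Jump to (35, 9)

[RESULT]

                                             
...........................                  
................♣..........                  
................♣♣.........                  
...............♣♣..........                  
................♣..........                  
...........................                  
...........................                  
.............♣.............                  
.............♣.............                  
............♣.........@....                  
...........................                  
...........................                  
...........................                  
..................#........                  
..................#........                  
...........~~..............                  
══.══.═.═══~═══............                  
...........................                  
                                             
                                             


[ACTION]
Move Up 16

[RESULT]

                                             
                                             
                                             
                                             
                                             
                                             
                                             
                                             
                                             
                                             
......................@....                  
................♣..........                  
................♣♣.........                  
...............♣♣..........                  
................♣..........                  
...........................                  
...........................                  
.............♣.............                  
.............♣.............                  
............♣..............                  
...........................                  


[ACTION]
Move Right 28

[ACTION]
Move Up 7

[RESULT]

                                             
                                             
                                             
                                             
                                             
                                             
                                             
                                             
                                             
                                             
......................@                      
............♣..........                      
............♣♣.........                      
...........♣♣..........                      
............♣..........                      
.......................                      
.......................                      
.........♣.............                      
.........♣.............                      
........♣..............                      
.......................                      
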